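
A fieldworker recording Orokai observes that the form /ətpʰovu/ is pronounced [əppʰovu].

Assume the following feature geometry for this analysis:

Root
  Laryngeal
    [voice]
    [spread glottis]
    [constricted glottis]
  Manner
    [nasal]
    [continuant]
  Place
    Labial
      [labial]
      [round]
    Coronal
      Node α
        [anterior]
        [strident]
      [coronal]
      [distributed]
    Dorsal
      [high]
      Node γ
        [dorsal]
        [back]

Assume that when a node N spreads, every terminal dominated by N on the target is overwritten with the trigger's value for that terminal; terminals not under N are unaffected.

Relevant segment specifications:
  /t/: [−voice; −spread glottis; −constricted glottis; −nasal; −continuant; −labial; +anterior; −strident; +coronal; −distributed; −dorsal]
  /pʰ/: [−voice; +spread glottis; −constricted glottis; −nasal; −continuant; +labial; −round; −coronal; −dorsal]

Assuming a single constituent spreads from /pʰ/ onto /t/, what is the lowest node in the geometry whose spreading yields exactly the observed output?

Feature comparison: [labial], [round], [coronal], [anterior], [distributed], [strident] differ between /t/ and [p]; the remaining terminals match.
In this geometry the lowest node dominating all of them is Place: every daughter of Place dominates only a proper subset, so no lower node suffices.
Spreading Place from /pʰ/ overwrites each of those terminals with /pʰ/'s values, yielding exactly [p].
Since [spread glottis] is preserved even though /pʰ/ disagrees there, no node above Place spread.

Place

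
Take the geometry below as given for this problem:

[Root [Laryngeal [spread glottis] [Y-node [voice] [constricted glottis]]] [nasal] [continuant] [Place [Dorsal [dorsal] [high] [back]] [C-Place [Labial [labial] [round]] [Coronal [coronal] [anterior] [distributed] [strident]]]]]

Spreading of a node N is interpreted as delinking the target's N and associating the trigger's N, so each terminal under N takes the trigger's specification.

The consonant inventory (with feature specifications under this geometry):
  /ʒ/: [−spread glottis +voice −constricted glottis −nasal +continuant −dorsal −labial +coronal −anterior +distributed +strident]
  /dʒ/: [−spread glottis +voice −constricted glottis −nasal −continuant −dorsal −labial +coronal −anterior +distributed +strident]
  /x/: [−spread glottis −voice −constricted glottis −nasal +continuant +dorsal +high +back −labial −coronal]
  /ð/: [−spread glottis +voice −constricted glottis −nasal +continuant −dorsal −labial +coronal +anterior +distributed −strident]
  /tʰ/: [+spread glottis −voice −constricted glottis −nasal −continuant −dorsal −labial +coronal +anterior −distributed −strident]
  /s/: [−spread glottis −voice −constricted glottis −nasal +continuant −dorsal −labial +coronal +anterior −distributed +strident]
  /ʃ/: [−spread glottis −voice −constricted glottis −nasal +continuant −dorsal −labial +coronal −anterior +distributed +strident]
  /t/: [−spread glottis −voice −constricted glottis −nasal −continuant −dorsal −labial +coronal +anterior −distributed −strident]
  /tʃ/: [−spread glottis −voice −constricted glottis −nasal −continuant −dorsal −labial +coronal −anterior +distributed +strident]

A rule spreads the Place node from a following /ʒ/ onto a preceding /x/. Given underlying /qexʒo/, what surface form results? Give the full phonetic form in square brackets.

Terminals under Place in this geometry: [dorsal], [high], [back], [labial], [round], [coronal], [anterior], [distributed], [strident].
Spreading Place from /ʒ/ onto /x/ replaces those values with /ʒ/'s: [−dorsal], [−labial], [+coronal], [−anterior], [+distributed], [+strident]. Features outside Place ([spread glottis], [voice], [constricted glottis], …) stay as in /x/.
This feature bundle is that of [ʃ], so /qexʒo/ surfaces as [qeʃʒo].

[qeʃʒo]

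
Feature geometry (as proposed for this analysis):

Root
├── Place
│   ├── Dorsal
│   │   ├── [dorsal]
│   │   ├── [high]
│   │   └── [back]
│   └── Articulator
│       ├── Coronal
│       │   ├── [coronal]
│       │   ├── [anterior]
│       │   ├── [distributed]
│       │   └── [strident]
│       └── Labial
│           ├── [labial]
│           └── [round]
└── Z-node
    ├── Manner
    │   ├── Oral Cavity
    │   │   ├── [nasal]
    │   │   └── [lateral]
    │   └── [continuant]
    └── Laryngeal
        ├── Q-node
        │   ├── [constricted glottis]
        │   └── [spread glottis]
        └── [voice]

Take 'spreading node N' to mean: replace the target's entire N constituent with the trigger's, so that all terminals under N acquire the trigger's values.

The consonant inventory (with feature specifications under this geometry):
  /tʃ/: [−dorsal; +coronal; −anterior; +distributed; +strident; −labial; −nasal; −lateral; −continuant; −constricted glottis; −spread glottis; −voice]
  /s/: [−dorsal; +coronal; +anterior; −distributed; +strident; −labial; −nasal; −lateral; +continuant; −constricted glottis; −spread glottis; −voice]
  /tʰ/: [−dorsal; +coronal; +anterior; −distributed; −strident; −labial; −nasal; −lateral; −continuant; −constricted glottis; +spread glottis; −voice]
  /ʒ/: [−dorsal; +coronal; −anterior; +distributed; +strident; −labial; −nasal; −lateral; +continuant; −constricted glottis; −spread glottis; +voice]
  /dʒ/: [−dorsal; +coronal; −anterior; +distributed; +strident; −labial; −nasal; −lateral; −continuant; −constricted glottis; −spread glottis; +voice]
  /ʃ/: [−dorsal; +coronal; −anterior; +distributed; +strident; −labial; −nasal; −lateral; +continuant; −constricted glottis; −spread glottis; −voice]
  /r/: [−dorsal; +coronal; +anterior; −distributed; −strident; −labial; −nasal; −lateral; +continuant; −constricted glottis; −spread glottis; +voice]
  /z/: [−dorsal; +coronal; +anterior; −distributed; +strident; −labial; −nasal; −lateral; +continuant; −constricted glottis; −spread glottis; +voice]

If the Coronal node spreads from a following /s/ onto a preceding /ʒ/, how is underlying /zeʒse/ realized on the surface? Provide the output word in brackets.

Coronal immediately or transitively dominates [coronal], [anterior], [distributed], [strident].
The target acquires /s/'s values for everything under Coronal — [+coronal], [+anterior], [−distributed], [+strident] — while keeping its own [dorsal], [labial], [nasal], ….
This feature bundle is that of [z], so /zeʒse/ surfaces as [zezse].

[zezse]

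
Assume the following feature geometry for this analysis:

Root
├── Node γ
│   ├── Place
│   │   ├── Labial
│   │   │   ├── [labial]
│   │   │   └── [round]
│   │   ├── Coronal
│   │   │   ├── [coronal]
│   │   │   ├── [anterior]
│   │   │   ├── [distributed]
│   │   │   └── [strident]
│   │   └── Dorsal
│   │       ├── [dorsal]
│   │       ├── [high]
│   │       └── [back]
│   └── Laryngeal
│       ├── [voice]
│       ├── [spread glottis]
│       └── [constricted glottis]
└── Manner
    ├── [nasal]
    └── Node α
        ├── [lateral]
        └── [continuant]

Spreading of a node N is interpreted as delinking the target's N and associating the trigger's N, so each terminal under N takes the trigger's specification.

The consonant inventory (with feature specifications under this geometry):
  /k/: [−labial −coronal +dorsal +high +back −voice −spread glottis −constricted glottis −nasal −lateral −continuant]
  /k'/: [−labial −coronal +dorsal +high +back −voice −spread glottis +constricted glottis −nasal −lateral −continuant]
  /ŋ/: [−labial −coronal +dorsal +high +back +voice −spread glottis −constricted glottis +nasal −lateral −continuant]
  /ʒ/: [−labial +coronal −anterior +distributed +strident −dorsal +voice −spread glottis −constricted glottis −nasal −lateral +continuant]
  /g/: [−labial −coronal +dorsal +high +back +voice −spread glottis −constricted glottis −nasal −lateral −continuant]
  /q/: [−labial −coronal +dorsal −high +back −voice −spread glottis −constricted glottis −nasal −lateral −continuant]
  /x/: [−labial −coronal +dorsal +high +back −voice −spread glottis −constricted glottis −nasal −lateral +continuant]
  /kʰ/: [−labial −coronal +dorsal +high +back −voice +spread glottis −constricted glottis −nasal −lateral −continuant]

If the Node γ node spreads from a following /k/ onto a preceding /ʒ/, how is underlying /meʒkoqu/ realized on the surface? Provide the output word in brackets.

The Node γ node dominates the terminals [labial], [round], [coronal], [anterior], [distributed], [strident], [dorsal], [high], [back], [voice], [spread glottis], [constricted glottis].
Spreading Node γ from /k/ onto /ʒ/ replaces those values with /k/'s: [−labial], [−coronal], [+dorsal], [+high], [+back], [−voice], [−spread glottis], [−constricted glottis]. Features outside Node γ ([nasal], [lateral], [continuant]) stay as in /ʒ/.
Among the inventory, only /x/ has exactly this specification, giving the surface form [mexkoqu].

[mexkoqu]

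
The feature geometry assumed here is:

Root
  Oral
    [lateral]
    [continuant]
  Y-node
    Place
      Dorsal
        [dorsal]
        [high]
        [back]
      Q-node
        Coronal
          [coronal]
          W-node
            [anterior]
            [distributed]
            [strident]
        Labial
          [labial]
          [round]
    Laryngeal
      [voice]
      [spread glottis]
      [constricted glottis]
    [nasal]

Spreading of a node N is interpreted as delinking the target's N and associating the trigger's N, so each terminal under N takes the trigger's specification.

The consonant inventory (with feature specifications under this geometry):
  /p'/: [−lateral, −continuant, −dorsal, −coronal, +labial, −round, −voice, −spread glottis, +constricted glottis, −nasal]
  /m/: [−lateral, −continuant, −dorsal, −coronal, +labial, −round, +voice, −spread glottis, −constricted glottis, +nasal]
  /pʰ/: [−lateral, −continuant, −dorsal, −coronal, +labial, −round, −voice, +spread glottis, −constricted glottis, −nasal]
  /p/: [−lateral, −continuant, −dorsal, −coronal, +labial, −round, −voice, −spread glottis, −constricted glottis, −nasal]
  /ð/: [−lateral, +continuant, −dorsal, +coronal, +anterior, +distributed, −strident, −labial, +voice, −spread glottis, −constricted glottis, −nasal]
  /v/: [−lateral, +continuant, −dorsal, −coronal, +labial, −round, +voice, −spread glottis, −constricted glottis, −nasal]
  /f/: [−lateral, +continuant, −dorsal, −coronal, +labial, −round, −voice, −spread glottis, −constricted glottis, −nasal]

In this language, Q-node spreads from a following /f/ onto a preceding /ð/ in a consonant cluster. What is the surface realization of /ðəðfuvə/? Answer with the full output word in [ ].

[ðəvfuvə]

The Q-node node dominates the terminals [coronal], [anterior], [distributed], [strident], [labial], [round].
The target acquires /f/'s values for everything under Q-node — [−coronal], [+labial], [−round] — while keeping its own [lateral], [continuant], [dorsal], ….
The resulting bundle matches /v/ in the inventory; substituting it for /ð/ gives [ðəvfuvə].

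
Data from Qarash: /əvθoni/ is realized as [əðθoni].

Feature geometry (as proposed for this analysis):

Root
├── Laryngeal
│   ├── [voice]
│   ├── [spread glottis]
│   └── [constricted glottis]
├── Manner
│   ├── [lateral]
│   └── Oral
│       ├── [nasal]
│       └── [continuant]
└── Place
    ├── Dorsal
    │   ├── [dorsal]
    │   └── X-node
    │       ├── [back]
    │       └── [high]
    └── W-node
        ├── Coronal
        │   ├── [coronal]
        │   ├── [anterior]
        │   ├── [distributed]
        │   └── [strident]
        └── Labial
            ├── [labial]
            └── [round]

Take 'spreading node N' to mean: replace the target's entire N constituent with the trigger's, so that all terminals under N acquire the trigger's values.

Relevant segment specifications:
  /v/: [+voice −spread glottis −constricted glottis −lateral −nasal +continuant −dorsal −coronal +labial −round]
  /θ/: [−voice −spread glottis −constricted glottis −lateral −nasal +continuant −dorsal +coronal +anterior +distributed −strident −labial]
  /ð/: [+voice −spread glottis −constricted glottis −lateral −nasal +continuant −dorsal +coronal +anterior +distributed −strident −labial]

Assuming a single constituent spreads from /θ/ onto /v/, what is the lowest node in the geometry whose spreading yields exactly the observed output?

The alternation /v/ → [ð] changes [labial], [round], [coronal], [anterior], [distributed], [strident] and nothing else.
In this geometry the lowest node dominating all of them is W-node: every daughter of W-node dominates only a proper subset, so no lower node suffices.
Delinking /v/'s W-node and associating /θ/'s W-node gives precisely the feature bundle of [ð].
[voice], a feature on which the two segments disagree outside W-node, is unchanged — nothing dominating it spread, and W-node is the minimal sufficient constituent.

W-node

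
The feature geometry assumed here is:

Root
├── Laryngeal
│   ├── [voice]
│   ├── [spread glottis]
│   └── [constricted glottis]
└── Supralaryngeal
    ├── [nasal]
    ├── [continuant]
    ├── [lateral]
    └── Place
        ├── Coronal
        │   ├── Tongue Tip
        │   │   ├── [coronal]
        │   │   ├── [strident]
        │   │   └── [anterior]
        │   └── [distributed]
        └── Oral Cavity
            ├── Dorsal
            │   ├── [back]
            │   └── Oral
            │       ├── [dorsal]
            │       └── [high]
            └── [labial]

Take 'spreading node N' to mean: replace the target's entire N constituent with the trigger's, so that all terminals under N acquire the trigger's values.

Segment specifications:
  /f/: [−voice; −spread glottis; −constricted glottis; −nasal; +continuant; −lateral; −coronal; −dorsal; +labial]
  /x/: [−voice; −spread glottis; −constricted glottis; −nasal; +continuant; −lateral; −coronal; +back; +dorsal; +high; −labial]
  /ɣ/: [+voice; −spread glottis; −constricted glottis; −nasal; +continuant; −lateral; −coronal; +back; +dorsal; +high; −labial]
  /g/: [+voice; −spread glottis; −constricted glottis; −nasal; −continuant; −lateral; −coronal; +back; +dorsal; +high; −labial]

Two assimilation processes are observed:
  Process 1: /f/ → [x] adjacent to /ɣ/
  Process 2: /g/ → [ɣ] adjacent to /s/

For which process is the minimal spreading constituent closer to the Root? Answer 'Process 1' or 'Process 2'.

Process 2

Process 1: the features that change are [labial], [dorsal], [high], [back]; the minimal node is Oral Cavity (depth 3).
In Process 2, [continuant] changes, so the minimal spreading node is [continuant] at depth 2.
[continuant] (depth 2) sits above Oral Cavity (depth 3), making Process 2 the one with the higher spreading node.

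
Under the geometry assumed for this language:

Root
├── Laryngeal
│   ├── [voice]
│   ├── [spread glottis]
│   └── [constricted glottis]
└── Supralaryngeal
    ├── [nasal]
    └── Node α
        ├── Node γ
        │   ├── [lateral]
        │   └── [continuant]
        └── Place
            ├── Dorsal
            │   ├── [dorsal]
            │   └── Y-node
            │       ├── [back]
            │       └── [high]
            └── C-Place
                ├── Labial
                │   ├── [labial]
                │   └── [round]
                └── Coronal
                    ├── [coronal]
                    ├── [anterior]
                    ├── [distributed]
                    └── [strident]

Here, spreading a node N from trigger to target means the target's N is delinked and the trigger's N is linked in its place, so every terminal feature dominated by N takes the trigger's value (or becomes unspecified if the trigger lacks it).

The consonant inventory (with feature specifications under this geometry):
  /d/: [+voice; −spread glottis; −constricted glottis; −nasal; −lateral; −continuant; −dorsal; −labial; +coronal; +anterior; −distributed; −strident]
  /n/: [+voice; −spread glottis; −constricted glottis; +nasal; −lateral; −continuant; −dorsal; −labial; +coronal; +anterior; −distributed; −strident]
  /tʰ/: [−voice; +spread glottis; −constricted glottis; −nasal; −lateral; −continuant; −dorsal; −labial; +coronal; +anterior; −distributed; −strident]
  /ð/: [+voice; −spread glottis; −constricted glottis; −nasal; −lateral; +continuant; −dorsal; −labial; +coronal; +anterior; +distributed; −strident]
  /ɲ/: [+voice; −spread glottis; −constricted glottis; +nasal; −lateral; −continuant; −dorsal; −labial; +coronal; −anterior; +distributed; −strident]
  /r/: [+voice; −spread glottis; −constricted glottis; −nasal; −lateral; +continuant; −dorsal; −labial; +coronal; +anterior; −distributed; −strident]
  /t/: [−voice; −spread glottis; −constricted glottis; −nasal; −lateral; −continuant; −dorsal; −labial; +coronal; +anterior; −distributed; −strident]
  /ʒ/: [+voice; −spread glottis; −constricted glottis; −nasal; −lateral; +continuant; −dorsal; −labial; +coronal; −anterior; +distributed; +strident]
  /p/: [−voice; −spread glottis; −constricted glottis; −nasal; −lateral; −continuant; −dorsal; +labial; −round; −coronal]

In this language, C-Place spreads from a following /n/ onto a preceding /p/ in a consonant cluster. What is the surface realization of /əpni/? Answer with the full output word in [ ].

The C-Place node dominates the terminals [labial], [round], [coronal], [anterior], [distributed], [strident].
Spreading C-Place from /n/ onto /p/ replaces those values with /n/'s: [−labial], [+coronal], [+anterior], [−distributed], [−strident]. Features outside C-Place ([voice], [spread glottis], [constricted glottis], …) stay as in /p/.
The resulting bundle matches /t/ in the inventory; substituting it for /p/ gives [ətni].

[ətni]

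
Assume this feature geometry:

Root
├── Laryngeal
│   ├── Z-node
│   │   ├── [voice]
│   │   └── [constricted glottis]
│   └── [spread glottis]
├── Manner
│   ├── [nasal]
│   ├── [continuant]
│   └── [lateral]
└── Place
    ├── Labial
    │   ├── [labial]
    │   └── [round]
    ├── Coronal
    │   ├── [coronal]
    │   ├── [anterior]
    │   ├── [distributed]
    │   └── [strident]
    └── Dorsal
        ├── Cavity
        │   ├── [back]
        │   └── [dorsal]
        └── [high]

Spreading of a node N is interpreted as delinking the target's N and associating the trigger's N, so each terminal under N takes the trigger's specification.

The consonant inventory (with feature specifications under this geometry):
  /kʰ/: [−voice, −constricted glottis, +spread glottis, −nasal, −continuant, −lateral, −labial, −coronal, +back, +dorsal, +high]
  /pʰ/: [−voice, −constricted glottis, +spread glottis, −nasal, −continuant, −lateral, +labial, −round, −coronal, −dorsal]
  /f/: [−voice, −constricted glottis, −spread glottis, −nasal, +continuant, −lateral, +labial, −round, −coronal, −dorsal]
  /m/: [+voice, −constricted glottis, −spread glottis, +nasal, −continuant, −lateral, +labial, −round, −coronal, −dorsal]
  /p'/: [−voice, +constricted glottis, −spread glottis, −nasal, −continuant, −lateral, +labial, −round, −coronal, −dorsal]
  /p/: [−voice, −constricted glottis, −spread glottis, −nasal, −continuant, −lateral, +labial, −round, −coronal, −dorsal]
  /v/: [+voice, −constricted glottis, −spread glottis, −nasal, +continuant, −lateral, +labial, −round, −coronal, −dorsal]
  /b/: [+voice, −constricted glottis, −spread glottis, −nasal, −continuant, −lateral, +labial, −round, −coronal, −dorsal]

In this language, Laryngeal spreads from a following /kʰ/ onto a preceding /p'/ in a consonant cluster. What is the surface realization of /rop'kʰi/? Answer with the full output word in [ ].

[ropʰkʰi]

The Laryngeal node dominates the terminals [voice], [constricted glottis], [spread glottis].
The target acquires /kʰ/'s values for everything under Laryngeal — [−voice], [−constricted glottis], [+spread glottis] — while keeping its own [nasal], [continuant], [lateral], ….
This feature bundle is that of [pʰ], so /rop'kʰi/ surfaces as [ropʰkʰi].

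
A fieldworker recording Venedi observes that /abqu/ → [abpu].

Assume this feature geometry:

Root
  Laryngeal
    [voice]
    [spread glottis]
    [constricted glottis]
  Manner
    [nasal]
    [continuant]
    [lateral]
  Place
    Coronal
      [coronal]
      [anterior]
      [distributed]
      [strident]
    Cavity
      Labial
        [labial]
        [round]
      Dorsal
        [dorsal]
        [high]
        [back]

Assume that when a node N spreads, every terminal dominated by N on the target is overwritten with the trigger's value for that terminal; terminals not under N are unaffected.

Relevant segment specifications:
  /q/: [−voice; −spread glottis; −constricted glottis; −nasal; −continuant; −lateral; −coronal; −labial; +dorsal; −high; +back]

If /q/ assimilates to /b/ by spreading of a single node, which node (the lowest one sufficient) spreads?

Cavity

The alternation /q/ → [p] changes [labial], [round], [dorsal], [high], [back] and nothing else.
Tracing each changed feature up the tree, the paths first meet at Cavity; any lower node misses at least one of them.
Delinking /q/'s Cavity and associating /b/'s Cavity gives precisely the feature bundle of [p].
[voice], a feature on which the two segments disagree outside Cavity, is unchanged — nothing dominating it spread, and Cavity is the minimal sufficient constituent.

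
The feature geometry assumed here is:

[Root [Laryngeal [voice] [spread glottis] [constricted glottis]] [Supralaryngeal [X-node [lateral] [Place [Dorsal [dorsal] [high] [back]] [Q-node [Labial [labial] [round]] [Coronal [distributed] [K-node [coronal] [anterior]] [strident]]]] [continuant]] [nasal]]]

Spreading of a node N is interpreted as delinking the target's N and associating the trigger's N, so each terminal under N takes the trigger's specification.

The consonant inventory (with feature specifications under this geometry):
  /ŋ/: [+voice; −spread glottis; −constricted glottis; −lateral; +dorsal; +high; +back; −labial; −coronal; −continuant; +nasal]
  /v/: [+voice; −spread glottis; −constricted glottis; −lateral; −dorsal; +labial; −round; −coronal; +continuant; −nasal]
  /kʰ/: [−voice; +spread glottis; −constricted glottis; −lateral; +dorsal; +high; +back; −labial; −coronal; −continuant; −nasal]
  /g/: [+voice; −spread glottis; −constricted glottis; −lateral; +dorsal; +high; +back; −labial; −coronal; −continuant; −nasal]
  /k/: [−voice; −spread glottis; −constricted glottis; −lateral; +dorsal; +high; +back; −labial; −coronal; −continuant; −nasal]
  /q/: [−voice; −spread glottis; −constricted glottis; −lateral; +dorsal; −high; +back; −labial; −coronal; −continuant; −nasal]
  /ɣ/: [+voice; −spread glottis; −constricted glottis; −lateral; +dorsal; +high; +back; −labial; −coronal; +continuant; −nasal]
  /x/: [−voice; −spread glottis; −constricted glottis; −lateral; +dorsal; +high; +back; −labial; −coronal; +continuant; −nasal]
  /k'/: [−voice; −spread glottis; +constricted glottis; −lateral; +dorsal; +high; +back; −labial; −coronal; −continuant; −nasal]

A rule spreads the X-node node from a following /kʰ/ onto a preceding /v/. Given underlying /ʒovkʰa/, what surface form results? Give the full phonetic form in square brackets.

[ʒogkʰa]

The X-node node dominates the terminals [lateral], [dorsal], [high], [back], [labial], [round], [distributed], [coronal], [anterior], [strident], [continuant].
After delinking /v/'s X-node and linking /kʰ/'s, the affected terminals become [−lateral], [+dorsal], [+high], [+back], [−labial], [−coronal], [−continuant]; [voice], [spread glottis], [constricted glottis], … (outside X-node) are retained from /v/.
The resulting bundle matches /g/ in the inventory; substituting it for /v/ gives [ʒogkʰa].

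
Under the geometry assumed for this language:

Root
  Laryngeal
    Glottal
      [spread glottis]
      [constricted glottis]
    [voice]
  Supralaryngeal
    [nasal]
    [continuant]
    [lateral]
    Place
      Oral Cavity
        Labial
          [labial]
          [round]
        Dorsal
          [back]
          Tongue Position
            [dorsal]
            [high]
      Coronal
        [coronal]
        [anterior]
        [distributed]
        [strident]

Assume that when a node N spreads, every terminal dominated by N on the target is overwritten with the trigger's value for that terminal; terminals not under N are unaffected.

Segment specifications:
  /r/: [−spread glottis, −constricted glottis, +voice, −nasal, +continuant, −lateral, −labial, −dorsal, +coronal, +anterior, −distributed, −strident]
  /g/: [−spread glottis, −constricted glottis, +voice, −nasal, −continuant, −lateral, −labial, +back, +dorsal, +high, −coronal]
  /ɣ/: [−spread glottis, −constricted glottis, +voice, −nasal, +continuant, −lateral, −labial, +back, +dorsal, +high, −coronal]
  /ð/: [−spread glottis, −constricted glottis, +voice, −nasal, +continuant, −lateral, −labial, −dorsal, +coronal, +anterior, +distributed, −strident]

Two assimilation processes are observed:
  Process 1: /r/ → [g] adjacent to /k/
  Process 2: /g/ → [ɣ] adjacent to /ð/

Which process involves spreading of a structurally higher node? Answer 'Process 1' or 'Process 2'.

Process 1

In Process 1, [continuant], [coronal], [anterior], [distributed], [strident], [dorsal], [high], [back] change, so the minimal spreading node is Supralaryngeal at depth 1.
Process 2: the feature that changes is [continuant]; the minimal node is [continuant] (depth 2).
Supralaryngeal (depth 1) sits above [continuant] (depth 2), making Process 1 the one with the higher spreading node.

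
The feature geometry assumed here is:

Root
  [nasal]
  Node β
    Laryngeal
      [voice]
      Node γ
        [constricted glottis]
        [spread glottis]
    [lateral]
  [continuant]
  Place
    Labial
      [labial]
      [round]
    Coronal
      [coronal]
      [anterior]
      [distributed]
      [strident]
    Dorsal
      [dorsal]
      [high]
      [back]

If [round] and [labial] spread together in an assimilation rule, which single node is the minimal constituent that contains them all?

Labial

[round]: Root / Place / Labial / [round].
[labial]: Root / Place / Labial / [labial].
The lowest node appearing on every path is Labial; each proper daughter of Labial fails to dominate at least one of the listed features.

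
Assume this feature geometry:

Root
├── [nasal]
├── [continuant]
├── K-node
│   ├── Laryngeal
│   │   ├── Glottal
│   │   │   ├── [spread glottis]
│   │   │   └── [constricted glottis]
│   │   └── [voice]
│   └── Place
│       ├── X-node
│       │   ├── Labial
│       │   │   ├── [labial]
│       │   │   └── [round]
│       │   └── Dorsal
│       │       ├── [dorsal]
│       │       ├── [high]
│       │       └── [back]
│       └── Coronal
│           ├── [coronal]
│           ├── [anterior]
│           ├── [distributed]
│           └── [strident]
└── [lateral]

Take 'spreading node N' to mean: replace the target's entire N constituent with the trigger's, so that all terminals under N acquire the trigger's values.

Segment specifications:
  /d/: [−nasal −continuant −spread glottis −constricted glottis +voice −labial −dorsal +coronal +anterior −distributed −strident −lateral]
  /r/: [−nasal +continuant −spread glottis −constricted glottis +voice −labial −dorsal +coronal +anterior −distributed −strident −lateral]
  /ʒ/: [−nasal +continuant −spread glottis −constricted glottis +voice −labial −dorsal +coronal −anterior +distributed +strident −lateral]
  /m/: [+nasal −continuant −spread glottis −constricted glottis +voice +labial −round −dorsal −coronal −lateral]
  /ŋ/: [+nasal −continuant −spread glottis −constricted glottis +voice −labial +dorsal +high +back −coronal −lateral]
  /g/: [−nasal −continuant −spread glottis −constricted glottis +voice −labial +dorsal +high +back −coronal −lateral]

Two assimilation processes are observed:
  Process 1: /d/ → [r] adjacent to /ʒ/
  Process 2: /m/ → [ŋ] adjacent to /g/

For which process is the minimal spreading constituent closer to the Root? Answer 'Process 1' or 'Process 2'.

Process 1

Process 1 alters [continuant]; the lowest dominating node is [continuant] (depth 1 from Root).
Process 2 alters [labial], [round], [dorsal], [high], [back]; the lowest common ancestor is X-node (depth 3 from Root).
[continuant] (depth 1) sits above X-node (depth 3), making Process 1 the one with the higher spreading node.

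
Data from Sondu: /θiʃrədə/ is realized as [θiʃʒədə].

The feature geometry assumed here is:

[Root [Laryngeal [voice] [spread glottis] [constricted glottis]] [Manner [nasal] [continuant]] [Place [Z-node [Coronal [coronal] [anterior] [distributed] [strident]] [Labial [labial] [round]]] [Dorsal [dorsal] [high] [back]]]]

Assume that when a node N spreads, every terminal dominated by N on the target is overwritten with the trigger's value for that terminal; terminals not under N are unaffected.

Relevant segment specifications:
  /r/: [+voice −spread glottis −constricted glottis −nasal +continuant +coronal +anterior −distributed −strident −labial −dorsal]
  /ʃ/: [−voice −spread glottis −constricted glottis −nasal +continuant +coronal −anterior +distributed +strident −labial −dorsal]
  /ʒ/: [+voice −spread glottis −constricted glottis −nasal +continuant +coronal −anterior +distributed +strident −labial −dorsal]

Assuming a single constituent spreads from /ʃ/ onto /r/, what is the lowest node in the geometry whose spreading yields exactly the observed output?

Coronal

Feature comparison: [anterior], [distributed], [strident] differ between /r/ and [ʒ]; the remaining terminals match.
In this geometry the lowest node dominating all of them is Coronal: every daughter of Coronal dominates only a proper subset, so no lower node suffices.
Delinking /r/'s Coronal and associating /ʃ/'s Coronal gives precisely the feature bundle of [ʒ].
[voice], a feature on which the two segments disagree outside Coronal, is unchanged — nothing dominating it spread, and Coronal is the minimal sufficient constituent.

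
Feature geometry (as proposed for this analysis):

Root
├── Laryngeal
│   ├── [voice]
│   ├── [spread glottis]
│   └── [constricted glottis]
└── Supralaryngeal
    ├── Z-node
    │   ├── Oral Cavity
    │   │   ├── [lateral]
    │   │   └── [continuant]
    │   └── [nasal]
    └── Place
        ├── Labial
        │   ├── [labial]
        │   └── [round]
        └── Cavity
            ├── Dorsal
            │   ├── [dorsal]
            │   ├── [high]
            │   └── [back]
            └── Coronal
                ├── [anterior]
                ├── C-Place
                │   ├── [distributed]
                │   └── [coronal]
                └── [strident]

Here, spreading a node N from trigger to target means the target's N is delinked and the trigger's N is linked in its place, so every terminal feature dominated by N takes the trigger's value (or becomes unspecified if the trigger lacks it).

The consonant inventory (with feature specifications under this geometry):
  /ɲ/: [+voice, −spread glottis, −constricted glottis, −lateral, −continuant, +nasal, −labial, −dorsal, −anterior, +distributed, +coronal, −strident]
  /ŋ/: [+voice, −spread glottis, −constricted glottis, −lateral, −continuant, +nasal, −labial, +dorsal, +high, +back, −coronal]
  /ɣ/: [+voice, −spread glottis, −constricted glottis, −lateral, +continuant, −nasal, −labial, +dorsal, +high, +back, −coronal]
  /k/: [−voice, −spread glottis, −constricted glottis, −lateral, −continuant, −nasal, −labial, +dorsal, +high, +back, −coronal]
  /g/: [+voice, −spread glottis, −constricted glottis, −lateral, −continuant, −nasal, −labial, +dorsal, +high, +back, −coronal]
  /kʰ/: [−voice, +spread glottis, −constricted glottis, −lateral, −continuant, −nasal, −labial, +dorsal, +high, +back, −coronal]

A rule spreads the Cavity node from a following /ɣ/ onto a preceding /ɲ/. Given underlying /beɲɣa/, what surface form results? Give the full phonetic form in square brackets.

[beŋɣa]

Terminals under Cavity in this geometry: [dorsal], [high], [back], [anterior], [distributed], [coronal], [strident].
The target acquires /ɣ/'s values for everything under Cavity — [+dorsal], [+high], [+back], [−coronal] — while keeping its own [voice], [spread glottis], [constricted glottis], ….
The resulting bundle matches /ŋ/ in the inventory; substituting it for /ɲ/ gives [beŋɣa].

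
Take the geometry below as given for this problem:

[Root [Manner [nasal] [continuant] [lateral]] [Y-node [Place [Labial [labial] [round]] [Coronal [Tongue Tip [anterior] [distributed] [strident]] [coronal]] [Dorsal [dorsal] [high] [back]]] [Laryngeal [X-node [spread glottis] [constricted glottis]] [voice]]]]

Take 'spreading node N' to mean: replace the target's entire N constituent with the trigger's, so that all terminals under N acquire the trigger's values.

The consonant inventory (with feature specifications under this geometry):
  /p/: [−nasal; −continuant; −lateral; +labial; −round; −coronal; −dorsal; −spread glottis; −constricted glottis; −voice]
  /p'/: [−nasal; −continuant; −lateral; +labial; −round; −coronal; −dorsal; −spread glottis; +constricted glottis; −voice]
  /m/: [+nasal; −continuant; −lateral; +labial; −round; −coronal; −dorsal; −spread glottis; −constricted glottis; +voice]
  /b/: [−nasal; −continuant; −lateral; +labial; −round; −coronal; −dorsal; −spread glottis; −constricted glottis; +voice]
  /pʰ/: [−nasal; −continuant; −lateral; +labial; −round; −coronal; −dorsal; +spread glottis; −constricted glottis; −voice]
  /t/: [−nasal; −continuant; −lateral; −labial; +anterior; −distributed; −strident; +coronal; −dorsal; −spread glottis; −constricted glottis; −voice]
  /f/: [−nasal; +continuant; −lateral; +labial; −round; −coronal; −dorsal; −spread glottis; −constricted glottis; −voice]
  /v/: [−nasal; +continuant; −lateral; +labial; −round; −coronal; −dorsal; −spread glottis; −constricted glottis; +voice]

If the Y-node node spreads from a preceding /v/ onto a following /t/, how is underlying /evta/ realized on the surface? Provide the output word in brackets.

Terminals under Y-node in this geometry: [labial], [round], [anterior], [distributed], [strident], [coronal], [dorsal], [high], [back], [spread glottis], [constricted glottis], [voice].
After delinking /t/'s Y-node and linking /v/'s, the affected terminals become [+labial], [−round], [−coronal], [−dorsal], [−spread glottis], [−constricted glottis], [+voice]; [nasal], [continuant], [lateral] (outside Y-node) are retained from /t/.
This feature bundle is that of [b], so /evta/ surfaces as [evba].

[evba]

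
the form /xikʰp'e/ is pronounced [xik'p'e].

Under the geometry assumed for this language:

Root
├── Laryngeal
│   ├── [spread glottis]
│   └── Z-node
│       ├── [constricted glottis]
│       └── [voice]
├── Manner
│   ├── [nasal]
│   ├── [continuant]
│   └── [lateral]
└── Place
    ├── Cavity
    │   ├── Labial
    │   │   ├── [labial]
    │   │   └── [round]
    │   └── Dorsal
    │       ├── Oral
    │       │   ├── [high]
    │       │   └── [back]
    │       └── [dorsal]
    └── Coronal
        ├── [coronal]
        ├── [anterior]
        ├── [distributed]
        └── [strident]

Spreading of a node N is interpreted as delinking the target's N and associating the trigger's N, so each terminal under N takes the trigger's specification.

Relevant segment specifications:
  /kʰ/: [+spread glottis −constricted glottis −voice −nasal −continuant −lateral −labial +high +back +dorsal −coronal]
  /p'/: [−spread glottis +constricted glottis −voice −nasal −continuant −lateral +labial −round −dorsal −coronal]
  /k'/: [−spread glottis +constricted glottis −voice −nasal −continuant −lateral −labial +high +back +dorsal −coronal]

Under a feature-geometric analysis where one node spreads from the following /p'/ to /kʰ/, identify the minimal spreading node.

Laryngeal

/kʰ/ and [k'] differ in [spread glottis], [constricted glottis]; every other specified feature is identical.
In this geometry the lowest node dominating all of them is Laryngeal: every daughter of Laryngeal dominates only a proper subset, so no lower node suffices.
Delinking /kʰ/'s Laryngeal and associating /p'/'s Laryngeal gives precisely the feature bundle of [k'].
Since [dorsal], [labial] are preserved even though /p'/ disagrees there, no node above Laryngeal spread.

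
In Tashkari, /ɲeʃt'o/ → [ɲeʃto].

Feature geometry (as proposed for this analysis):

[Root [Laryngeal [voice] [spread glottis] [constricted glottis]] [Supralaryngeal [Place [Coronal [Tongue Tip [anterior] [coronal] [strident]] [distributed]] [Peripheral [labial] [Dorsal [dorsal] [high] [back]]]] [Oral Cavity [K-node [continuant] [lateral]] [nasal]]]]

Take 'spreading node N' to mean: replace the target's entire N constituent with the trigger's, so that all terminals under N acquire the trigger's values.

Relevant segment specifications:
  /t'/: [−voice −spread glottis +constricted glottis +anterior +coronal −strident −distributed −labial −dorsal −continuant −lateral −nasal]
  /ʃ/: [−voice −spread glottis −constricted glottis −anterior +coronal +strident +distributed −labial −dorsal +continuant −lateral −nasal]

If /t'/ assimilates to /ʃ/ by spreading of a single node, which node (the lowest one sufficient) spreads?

[constricted glottis]

Feature comparison: [constricted glottis] differs between /t'/ and [t]; the remaining terminals match.
Since just one terminal is affected and it takes /ʃ/'s value, spreading the terminal [constricted glottis] alone is sufficient and minimal.
[distributed], [anterior] stay as in /t'/ although /ʃ/ differs there, so no node dominating them spread; among the remaining candidates [constricted glottis] is the lowest that derives the output.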